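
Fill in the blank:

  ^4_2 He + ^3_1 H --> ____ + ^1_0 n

Conserve mass number: 4 + 3 = A + 1, so A = 6.
Conserve atomic number: 2 + 1 = Z + 0, so Z = 3.
Z = 3 is lithium, so the species is ^6_3 Li.

Li-6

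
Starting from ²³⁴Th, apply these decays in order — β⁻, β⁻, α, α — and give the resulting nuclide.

Ra-226

Start: (A, Z) = (234, 90).
After β⁻: (234, 91).
After β⁻: (234, 92).
After α: (230, 90).
After α: (226, 88).
Z = 88 is radium.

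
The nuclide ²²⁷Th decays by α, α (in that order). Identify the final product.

Start: (A, Z) = (227, 90).
After α: (223, 88).
After α: (219, 86).
Z = 86 is radon.

Rn-219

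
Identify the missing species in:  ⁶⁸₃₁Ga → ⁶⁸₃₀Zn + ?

positron

Conserve mass number: 68 = 68 + A, so A = 0.
Conserve atomic number: 31 = 30 + Z, so Z = 1.
A = 0 and Z = 1 is ⁰₁e — a positron.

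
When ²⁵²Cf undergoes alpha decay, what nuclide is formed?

Cm-248

Alpha decay: mass number changes by -4, atomic number by -2.
A: 252 − 4 = 248; Z: 98 − 2 = 96.
Z = 96 is curium, so the daughter is ²⁴⁸Cm.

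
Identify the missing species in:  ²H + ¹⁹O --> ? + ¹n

Conserve mass number: 2 + 19 = A + 1, so A = 20.
Conserve atomic number: 1 + 8 = Z + 0, so Z = 9.
Z = 9 is fluorine, so the species is ²⁰F.

F-20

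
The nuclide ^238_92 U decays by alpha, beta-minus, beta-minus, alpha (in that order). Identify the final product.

Th-230

Start: (A, Z) = (238, 92).
After α: (234, 90).
After β⁻: (234, 91).
After β⁻: (234, 92).
After α: (230, 90).
Z = 90 is thorium.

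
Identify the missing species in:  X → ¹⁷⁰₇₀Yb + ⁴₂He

Hf-174

Conserve mass number: A = 170 + 4, so A = 174.
Conserve atomic number: Z = 70 + 2, so Z = 72.
Z = 72 is hafnium, so the species is ¹⁷⁴₇₂Hf.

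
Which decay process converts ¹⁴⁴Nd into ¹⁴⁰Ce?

ΔA = 140 − 144 = -4; ΔZ = 58 − 60 = -2.
A drops by 4 and Z drops by 2 — the signature of alpha emission.

alpha decay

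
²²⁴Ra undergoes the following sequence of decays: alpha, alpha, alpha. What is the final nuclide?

Pb-212

Start: (A, Z) = (224, 88).
After α: (220, 86).
After α: (216, 84).
After α: (212, 82).
Z = 82 is lead.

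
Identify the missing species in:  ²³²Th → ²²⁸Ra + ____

alpha particle

Conserve mass number: 232 = 228 + A, so A = 4.
Conserve atomic number: 90 = 88 + Z, so Z = 2.
A = 4 and Z = 2 is ⁴He — an alpha particle.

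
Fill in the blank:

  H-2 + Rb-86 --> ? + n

Conserve mass number: 2 + 86 = A + 1, so A = 87.
Conserve atomic number: 1 + 37 = Z + 0, so Z = 38.
Z = 38 is strontium, so the species is Sr-87.

Sr-87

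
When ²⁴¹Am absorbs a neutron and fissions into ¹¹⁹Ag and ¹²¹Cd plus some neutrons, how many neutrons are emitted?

2

Conserve mass number: 242 = 119 + 121 + k, so k = 242 − 240 = 2.
Check atomic number: 95 = 47 + 48 + 0 = 95. ✓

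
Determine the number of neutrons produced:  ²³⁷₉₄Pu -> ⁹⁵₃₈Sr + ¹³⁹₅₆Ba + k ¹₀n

3

Conserve mass number: 237 = 95 + 139 + k, so k = 237 − 234 = 3.
Check atomic number: 94 = 38 + 56 + 0 = 94. ✓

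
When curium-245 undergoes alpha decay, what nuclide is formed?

Alpha decay: mass number changes by -4, atomic number by -2.
A: 245 − 4 = 241; Z: 96 − 2 = 94.
Z = 94 is plutonium, so the daughter is plutonium-241.

Pu-241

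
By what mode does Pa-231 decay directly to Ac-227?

alpha decay

ΔA = 227 − 231 = -4; ΔZ = 89 − 91 = -2.
A drops by 4 and Z drops by 2 — the signature of alpha emission.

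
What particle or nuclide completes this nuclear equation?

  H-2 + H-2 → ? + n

Conserve mass number: 2 + 2 = A + 1, so A = 3.
Conserve atomic number: 1 + 1 = Z + 0, so Z = 2.
Z = 2 is helium, so the species is He-3.

He-3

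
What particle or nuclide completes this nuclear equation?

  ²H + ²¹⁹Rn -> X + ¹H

Rn-220

Conserve mass number: 2 + 219 = A + 1, so A = 220.
Conserve atomic number: 1 + 86 = Z + 1, so Z = 86.
Z = 86 is radon, so the species is ²²⁰Rn.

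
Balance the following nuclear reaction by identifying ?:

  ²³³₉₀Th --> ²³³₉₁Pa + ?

beta-minus particle

Conserve mass number: 233 = 233 + A, so A = 0.
Conserve atomic number: 90 = 91 + Z, so Z = -1.
A = 0 and Z = -1 is ⁰₋₁e — a beta-minus particle.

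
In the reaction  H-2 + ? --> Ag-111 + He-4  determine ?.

Conserve mass number: 2 + A = 111 + 4, so A = 113.
Conserve atomic number: 1 + Z = 47 + 2, so Z = 48.
Z = 48 is cadmium, so the species is Cd-113.

Cd-113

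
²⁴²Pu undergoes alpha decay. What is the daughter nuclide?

Alpha decay: mass number changes by -4, atomic number by -2.
A: 242 − 4 = 238; Z: 94 − 2 = 92.
Z = 92 is uranium, so the daughter is ²³⁸U.

U-238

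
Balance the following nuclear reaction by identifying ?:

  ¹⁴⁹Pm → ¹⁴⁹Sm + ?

Conserve mass number: 149 = 149 + A, so A = 0.
Conserve atomic number: 61 = 62 + Z, so Z = -1.
A = 0 and Z = -1 is e⁻ — a beta-minus particle.

beta-minus particle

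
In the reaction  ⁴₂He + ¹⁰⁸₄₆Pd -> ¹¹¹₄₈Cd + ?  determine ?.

Conserve mass number: 4 + 108 = 111 + A, so A = 1.
Conserve atomic number: 2 + 46 = 48 + Z, so Z = 0.
A = 1 and Z = 0 is ¹₀n — a neutron.

neutron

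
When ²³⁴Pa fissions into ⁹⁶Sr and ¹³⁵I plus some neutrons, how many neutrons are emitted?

Conserve mass number: 234 = 96 + 135 + k, so k = 234 − 231 = 3.
Check atomic number: 91 = 38 + 53 + 0 = 91. ✓

3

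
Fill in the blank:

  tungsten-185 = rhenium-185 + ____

Conserve mass number: 185 = 185 + A, so A = 0.
Conserve atomic number: 74 = 75 + Z, so Z = -1.
A = 0 and Z = -1 is e⁻ — a beta-minus particle.

beta-minus particle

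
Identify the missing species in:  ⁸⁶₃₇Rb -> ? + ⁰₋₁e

Conserve mass number: 86 = A + 0, so A = 86.
Conserve atomic number: 37 = Z − 1, so Z = 38.
Z = 38 is strontium, so the species is ⁸⁶₃₈Sr.

Sr-86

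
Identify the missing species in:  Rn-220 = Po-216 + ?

alpha particle

Conserve mass number: 220 = 216 + A, so A = 4.
Conserve atomic number: 86 = 84 + Z, so Z = 2.
A = 4 and Z = 2 is He-4 — an alpha particle.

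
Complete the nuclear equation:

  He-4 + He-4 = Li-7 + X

proton

Conserve mass number: 4 + 4 = 7 + A, so A = 1.
Conserve atomic number: 2 + 2 = 3 + Z, so Z = 1.
A = 1 and Z = 1 is H-1 — a proton.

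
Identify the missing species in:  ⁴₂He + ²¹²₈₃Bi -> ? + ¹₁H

Conserve mass number: 4 + 212 = A + 1, so A = 215.
Conserve atomic number: 2 + 83 = Z + 1, so Z = 84.
Z = 84 is polonium, so the species is ²¹⁵₈₄Po.

Po-215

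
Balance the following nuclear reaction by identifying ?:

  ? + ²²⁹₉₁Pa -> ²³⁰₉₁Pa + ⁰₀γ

neutron

Conserve mass number: A + 229 = 230 + 0, so A = 1.
Conserve atomic number: Z + 91 = 91 + 0, so Z = 0.
A = 1 and Z = 0 is ¹₀n — a neutron.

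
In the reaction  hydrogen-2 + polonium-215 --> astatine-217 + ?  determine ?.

gamma ray

Conserve mass number: 2 + 215 = 217 + A, so A = 0.
Conserve atomic number: 1 + 84 = 85 + Z, so Z = 0.
A = 0 and Z = 0 is γ — a gamma ray.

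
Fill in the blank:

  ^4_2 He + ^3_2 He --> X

Conserve mass number: 4 + 3 = A, so A = 7.
Conserve atomic number: 2 + 2 = Z, so Z = 4.
Z = 4 is beryllium, so the species is ^7_4 Be.

Be-7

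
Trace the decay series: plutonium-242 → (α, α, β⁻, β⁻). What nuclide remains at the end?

Start: (A, Z) = (242, 94).
After α: (238, 92).
After α: (234, 90).
After β⁻: (234, 91).
After β⁻: (234, 92).
Z = 92 is uranium.

U-234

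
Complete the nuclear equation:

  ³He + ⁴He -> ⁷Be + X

Conserve mass number: 3 + 4 = 7 + A, so A = 0.
Conserve atomic number: 2 + 2 = 4 + Z, so Z = 0.
A = 0 and Z = 0 is γ — a gamma ray.

gamma ray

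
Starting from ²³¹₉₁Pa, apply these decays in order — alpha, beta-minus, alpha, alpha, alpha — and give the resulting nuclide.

Start: (A, Z) = (231, 91).
After α: (227, 89).
After β⁻: (227, 90).
After α: (223, 88).
After α: (219, 86).
After α: (215, 84).
Z = 84 is polonium.

Po-215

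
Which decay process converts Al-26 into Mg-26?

ΔA = 26 − 26 = 0; ΔZ = 12 − 13 = -1.
A is unchanged and Z drops by 1 — a proton has become a neutron (β⁺ emission or electron capture).

beta-plus decay or electron capture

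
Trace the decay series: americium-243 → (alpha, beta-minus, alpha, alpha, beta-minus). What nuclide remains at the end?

Pa-231

Start: (A, Z) = (243, 95).
After α: (239, 93).
After β⁻: (239, 94).
After α: (235, 92).
After α: (231, 90).
After β⁻: (231, 91).
Z = 91 is protactinium.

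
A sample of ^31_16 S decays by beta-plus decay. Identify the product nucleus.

P-31

Beta-plus decay: mass number changes by +0, atomic number by -1.
A: 31 = 31; Z: 16 − 1 = 15.
Z = 15 is phosphorus, so the daughter is ^31_15 P.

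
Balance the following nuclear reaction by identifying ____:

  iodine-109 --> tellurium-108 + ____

Conserve mass number: 109 = 108 + A, so A = 1.
Conserve atomic number: 53 = 52 + Z, so Z = 1.
A = 1 and Z = 1 is hydrogen-1 — a proton.

proton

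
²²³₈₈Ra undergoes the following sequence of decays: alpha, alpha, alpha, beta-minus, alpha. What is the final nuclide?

Start: (A, Z) = (223, 88).
After α: (219, 86).
After α: (215, 84).
After α: (211, 82).
After β⁻: (211, 83).
After α: (207, 81).
Z = 81 is thallium.

Tl-207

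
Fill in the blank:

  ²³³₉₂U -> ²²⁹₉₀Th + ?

alpha particle

Conserve mass number: 233 = 229 + A, so A = 4.
Conserve atomic number: 92 = 90 + Z, so Z = 2.
A = 4 and Z = 2 is ⁴₂He — an alpha particle.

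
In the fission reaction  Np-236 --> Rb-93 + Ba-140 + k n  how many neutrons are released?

3

Conserve mass number: 236 = 93 + 140 + k, so k = 236 − 233 = 3.
Check atomic number: 93 = 37 + 56 + 0 = 93. ✓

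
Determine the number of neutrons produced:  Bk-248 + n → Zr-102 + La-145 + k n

Conserve mass number: 249 = 102 + 145 + k, so k = 249 − 247 = 2.
Check atomic number: 97 = 40 + 57 + 0 = 97. ✓

2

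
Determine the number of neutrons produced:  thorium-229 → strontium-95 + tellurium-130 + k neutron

4

Conserve mass number: 229 = 95 + 130 + k, so k = 229 − 225 = 4.
Check atomic number: 90 = 38 + 52 + 0 = 90. ✓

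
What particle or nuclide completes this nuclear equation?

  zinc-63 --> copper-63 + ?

positron

Conserve mass number: 63 = 63 + A, so A = 0.
Conserve atomic number: 30 = 29 + Z, so Z = 1.
A = 0 and Z = 1 is e⁺ — a positron.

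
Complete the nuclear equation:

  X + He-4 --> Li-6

Conserve mass number: A + 4 = 6, so A = 2.
Conserve atomic number: Z + 2 = 3, so Z = 1.
A = 2 and Z = 1 is H-2 — a deuteron.

deuteron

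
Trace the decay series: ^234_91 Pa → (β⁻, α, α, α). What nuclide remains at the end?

Rn-222

Start: (A, Z) = (234, 91).
After β⁻: (234, 92).
After α: (230, 90).
After α: (226, 88).
After α: (222, 86).
Z = 86 is radon.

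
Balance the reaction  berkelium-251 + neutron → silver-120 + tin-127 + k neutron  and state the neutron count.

5

Conserve mass number: 252 = 120 + 127 + k, so k = 252 − 247 = 5.
Check atomic number: 97 = 47 + 50 + 0 = 97. ✓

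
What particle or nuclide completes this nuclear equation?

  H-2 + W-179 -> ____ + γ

Conserve mass number: 2 + 179 = A + 0, so A = 181.
Conserve atomic number: 1 + 74 = Z + 0, so Z = 75.
Z = 75 is rhenium, so the species is Re-181.

Re-181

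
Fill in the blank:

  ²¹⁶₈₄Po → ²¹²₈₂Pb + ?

Conserve mass number: 216 = 212 + A, so A = 4.
Conserve atomic number: 84 = 82 + Z, so Z = 2.
A = 4 and Z = 2 is ⁴₂He — an alpha particle.

alpha particle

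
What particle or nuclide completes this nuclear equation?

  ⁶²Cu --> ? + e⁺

Conserve mass number: 62 = A + 0, so A = 62.
Conserve atomic number: 29 = Z + 1, so Z = 28.
Z = 28 is nickel, so the species is ⁶²Ni.

Ni-62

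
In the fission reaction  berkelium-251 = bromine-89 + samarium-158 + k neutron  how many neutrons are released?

4

Conserve mass number: 251 = 89 + 158 + k, so k = 251 − 247 = 4.
Check atomic number: 97 = 35 + 62 + 0 = 97. ✓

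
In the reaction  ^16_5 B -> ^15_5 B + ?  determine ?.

Conserve mass number: 16 = 15 + A, so A = 1.
Conserve atomic number: 5 = 5 + Z, so Z = 0.
A = 1 and Z = 0 is ^1_0 n — a neutron.

neutron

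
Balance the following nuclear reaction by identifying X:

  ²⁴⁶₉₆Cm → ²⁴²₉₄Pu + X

alpha particle

Conserve mass number: 246 = 242 + A, so A = 4.
Conserve atomic number: 96 = 94 + Z, so Z = 2.
A = 4 and Z = 2 is ⁴₂He — an alpha particle.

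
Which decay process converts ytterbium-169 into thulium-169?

beta-plus decay or electron capture

ΔA = 169 − 169 = 0; ΔZ = 69 − 70 = -1.
A is unchanged and Z drops by 1 — a proton has become a neutron (β⁺ emission or electron capture).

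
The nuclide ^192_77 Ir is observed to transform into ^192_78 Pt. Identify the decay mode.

ΔA = 192 − 192 = 0; ΔZ = 78 − 77 = +1.
A is unchanged and Z rises by 1 — a neutron has become a proton (β⁻ decay).

beta-minus decay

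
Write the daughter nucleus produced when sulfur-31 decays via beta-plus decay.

P-31

Beta-plus decay: mass number changes by +0, atomic number by -1.
A: 31 = 31; Z: 16 − 1 = 15.
Z = 15 is phosphorus, so the daughter is phosphorus-31.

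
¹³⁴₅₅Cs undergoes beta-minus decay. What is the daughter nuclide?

Beta-minus decay: mass number changes by +0, atomic number by +1.
A: 134 = 134; Z: 55 + 1 = 56.
Z = 56 is barium, so the daughter is ¹³⁴₅₆Ba.

Ba-134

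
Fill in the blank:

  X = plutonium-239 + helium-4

Cm-243

Conserve mass number: A = 239 + 4, so A = 243.
Conserve atomic number: Z = 94 + 2, so Z = 96.
Z = 96 is curium, so the species is curium-243.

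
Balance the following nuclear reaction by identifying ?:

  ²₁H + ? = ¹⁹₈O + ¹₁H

Conserve mass number: 2 + A = 19 + 1, so A = 18.
Conserve atomic number: 1 + Z = 8 + 1, so Z = 8.
Z = 8 is oxygen, so the species is ¹⁸₈O.

O-18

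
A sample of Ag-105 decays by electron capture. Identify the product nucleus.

Pd-105

Electron capture: mass number changes by +0, atomic number by -1.
A: 105 = 105; Z: 47 − 1 = 46.
Z = 46 is palladium, so the daughter is Pd-105.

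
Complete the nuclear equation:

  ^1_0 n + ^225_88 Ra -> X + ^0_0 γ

Conserve mass number: 1 + 225 = A + 0, so A = 226.
Conserve atomic number: 0 + 88 = Z + 0, so Z = 88.
Z = 88 is radium, so the species is ^226_88 Ra.

Ra-226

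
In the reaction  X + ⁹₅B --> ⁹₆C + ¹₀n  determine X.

Conserve mass number: A + 9 = 9 + 1, so A = 1.
Conserve atomic number: Z + 5 = 6 + 0, so Z = 1.
A = 1 and Z = 1 is ¹₁H — a proton.

proton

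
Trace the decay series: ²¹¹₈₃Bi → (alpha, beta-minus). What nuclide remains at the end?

Start: (A, Z) = (211, 83).
After α: (207, 81).
After β⁻: (207, 82).
Z = 82 is lead.

Pb-207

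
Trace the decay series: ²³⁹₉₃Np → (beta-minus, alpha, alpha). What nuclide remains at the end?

Start: (A, Z) = (239, 93).
After β⁻: (239, 94).
After α: (235, 92).
After α: (231, 90).
Z = 90 is thorium.

Th-231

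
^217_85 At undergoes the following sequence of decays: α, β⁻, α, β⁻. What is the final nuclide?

Start: (A, Z) = (217, 85).
After α: (213, 83).
After β⁻: (213, 84).
After α: (209, 82).
After β⁻: (209, 83).
Z = 83 is bismuth.

Bi-209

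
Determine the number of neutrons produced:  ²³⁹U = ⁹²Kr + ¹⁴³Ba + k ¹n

4

Conserve mass number: 239 = 92 + 143 + k, so k = 239 − 235 = 4.
Check atomic number: 92 = 36 + 56 + 0 = 92. ✓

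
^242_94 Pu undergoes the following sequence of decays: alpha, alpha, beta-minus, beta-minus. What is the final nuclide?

U-234

Start: (A, Z) = (242, 94).
After α: (238, 92).
After α: (234, 90).
After β⁻: (234, 91).
After β⁻: (234, 92).
Z = 92 is uranium.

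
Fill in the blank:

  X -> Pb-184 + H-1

Conserve mass number: A = 184 + 1, so A = 185.
Conserve atomic number: Z = 82 + 1, so Z = 83.
Z = 83 is bismuth, so the species is Bi-185.

Bi-185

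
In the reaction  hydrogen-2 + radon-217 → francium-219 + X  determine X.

gamma ray

Conserve mass number: 2 + 217 = 219 + A, so A = 0.
Conserve atomic number: 1 + 86 = 87 + Z, so Z = 0.
A = 0 and Z = 0 is γ — a gamma ray.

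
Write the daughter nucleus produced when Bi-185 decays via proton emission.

Proton emission: mass number changes by -1, atomic number by -1.
A: 185 − 1 = 184; Z: 83 − 1 = 82.
Z = 82 is lead, so the daughter is Pb-184.

Pb-184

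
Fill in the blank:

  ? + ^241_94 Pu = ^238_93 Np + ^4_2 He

Conserve mass number: A + 241 = 238 + 4, so A = 1.
Conserve atomic number: Z + 94 = 93 + 2, so Z = 1.
A = 1 and Z = 1 is ^1_1 H — a proton.

proton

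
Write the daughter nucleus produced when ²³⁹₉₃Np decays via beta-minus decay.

Beta-minus decay: mass number changes by +0, atomic number by +1.
A: 239 = 239; Z: 93 + 1 = 94.
Z = 94 is plutonium, so the daughter is ²³⁹₉₄Pu.

Pu-239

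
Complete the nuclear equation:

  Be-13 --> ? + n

Be-12

Conserve mass number: 13 = A + 1, so A = 12.
Conserve atomic number: 4 = Z + 0, so Z = 4.
Z = 4 is beryllium, so the species is Be-12.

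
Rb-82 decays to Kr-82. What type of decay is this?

beta-plus decay or electron capture

ΔA = 82 − 82 = 0; ΔZ = 36 − 37 = -1.
A is unchanged and Z drops by 1 — a proton has become a neutron (β⁺ emission or electron capture).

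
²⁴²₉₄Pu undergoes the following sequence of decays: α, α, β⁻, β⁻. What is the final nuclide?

Start: (A, Z) = (242, 94).
After α: (238, 92).
After α: (234, 90).
After β⁻: (234, 91).
After β⁻: (234, 92).
Z = 92 is uranium.

U-234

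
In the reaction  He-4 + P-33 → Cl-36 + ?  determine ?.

Conserve mass number: 4 + 33 = 36 + A, so A = 1.
Conserve atomic number: 2 + 15 = 17 + Z, so Z = 0.
A = 1 and Z = 0 is n — a neutron.

neutron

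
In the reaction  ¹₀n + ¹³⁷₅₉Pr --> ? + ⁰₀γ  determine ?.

Conserve mass number: 1 + 137 = A + 0, so A = 138.
Conserve atomic number: 0 + 59 = Z + 0, so Z = 59.
Z = 59 is praseodymium, so the species is ¹³⁸₅₉Pr.

Pr-138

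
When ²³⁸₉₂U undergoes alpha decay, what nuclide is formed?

Alpha decay: mass number changes by -4, atomic number by -2.
A: 238 − 4 = 234; Z: 92 − 2 = 90.
Z = 90 is thorium, so the daughter is ²³⁴₉₀Th.

Th-234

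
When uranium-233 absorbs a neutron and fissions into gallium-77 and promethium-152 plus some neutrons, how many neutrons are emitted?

Conserve mass number: 234 = 77 + 152 + k, so k = 234 − 229 = 5.
Check atomic number: 92 = 31 + 61 + 0 = 92. ✓

5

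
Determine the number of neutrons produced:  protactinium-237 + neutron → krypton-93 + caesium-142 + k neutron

3

Conserve mass number: 238 = 93 + 142 + k, so k = 238 − 235 = 3.
Check atomic number: 91 = 36 + 55 + 0 = 91. ✓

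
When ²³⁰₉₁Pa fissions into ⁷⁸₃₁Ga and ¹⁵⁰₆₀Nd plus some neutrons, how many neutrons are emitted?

Conserve mass number: 230 = 78 + 150 + k, so k = 230 − 228 = 2.
Check atomic number: 91 = 31 + 60 + 0 = 91. ✓

2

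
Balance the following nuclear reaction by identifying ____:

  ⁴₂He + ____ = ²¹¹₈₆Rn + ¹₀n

Po-208

Conserve mass number: 4 + A = 211 + 1, so A = 208.
Conserve atomic number: 2 + Z = 86 + 0, so Z = 84.
Z = 84 is polonium, so the species is ²⁰⁸₈₄Po.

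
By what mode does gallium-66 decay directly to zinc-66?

ΔA = 66 − 66 = 0; ΔZ = 30 − 31 = -1.
A is unchanged and Z drops by 1 — a proton has become a neutron (β⁺ emission or electron capture).

beta-plus decay or electron capture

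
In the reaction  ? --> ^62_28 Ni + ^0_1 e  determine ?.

Cu-62

Conserve mass number: A = 62 + 0, so A = 62.
Conserve atomic number: Z = 28 + 1, so Z = 29.
Z = 29 is copper, so the species is ^62_29 Cu.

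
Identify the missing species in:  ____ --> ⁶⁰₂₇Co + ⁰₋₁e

Conserve mass number: A = 60 + 0, so A = 60.
Conserve atomic number: Z = 27 − 1, so Z = 26.
Z = 26 is iron, so the species is ⁶⁰₂₆Fe.

Fe-60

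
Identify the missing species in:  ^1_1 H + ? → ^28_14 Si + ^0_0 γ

Al-27

Conserve mass number: 1 + A = 28 + 0, so A = 27.
Conserve atomic number: 1 + Z = 14 + 0, so Z = 13.
Z = 13 is aluminium, so the species is ^27_13 Al.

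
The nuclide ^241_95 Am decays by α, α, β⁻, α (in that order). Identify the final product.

Th-229

Start: (A, Z) = (241, 95).
After α: (237, 93).
After α: (233, 91).
After β⁻: (233, 92).
After α: (229, 90).
Z = 90 is thorium.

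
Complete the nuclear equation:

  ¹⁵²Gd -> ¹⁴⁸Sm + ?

Conserve mass number: 152 = 148 + A, so A = 4.
Conserve atomic number: 64 = 62 + Z, so Z = 2.
A = 4 and Z = 2 is ⁴He — an alpha particle.

alpha particle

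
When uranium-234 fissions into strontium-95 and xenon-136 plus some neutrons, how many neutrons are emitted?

Conserve mass number: 234 = 95 + 136 + k, so k = 234 − 231 = 3.
Check atomic number: 92 = 38 + 54 + 0 = 92. ✓

3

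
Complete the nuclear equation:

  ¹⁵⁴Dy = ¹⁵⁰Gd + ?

Conserve mass number: 154 = 150 + A, so A = 4.
Conserve atomic number: 66 = 64 + Z, so Z = 2.
A = 4 and Z = 2 is ⁴He — an alpha particle.

alpha particle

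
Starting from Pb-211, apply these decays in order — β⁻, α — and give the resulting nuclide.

Start: (A, Z) = (211, 82).
After β⁻: (211, 83).
After α: (207, 81).
Z = 81 is thallium.

Tl-207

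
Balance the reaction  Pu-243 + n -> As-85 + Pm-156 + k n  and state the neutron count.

Conserve mass number: 244 = 85 + 156 + k, so k = 244 − 241 = 3.
Check atomic number: 94 = 33 + 61 + 0 = 94. ✓

3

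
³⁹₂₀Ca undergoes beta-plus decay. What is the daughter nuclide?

Beta-plus decay: mass number changes by +0, atomic number by -1.
A: 39 = 39; Z: 20 − 1 = 19.
Z = 19 is potassium, so the daughter is ³⁹₁₉K.

K-39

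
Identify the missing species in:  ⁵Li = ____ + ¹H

Conserve mass number: 5 = A + 1, so A = 4.
Conserve atomic number: 3 = Z + 1, so Z = 2.
A = 4 and Z = 2 is ⁴He — an alpha particle.

He-4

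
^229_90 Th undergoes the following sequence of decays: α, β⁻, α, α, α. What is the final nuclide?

Bi-213

Start: (A, Z) = (229, 90).
After α: (225, 88).
After β⁻: (225, 89).
After α: (221, 87).
After α: (217, 85).
After α: (213, 83).
Z = 83 is bismuth.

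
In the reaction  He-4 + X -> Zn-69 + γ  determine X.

Ni-65

Conserve mass number: 4 + A = 69 + 0, so A = 65.
Conserve atomic number: 2 + Z = 30 + 0, so Z = 28.
Z = 28 is nickel, so the species is Ni-65.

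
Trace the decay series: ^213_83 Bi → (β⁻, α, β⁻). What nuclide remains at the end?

Bi-209

Start: (A, Z) = (213, 83).
After β⁻: (213, 84).
After α: (209, 82).
After β⁻: (209, 83).
Z = 83 is bismuth.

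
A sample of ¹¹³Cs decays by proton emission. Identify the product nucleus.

Xe-112

Proton emission: mass number changes by -1, atomic number by -1.
A: 113 − 1 = 112; Z: 55 − 1 = 54.
Z = 54 is xenon, so the daughter is ¹¹²Xe.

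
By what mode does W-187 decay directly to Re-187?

beta-minus decay

ΔA = 187 − 187 = 0; ΔZ = 75 − 74 = +1.
A is unchanged and Z rises by 1 — a neutron has become a proton (β⁻ decay).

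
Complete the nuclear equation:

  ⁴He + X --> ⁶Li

Conserve mass number: 4 + A = 6, so A = 2.
Conserve atomic number: 2 + Z = 3, so Z = 1.
A = 2 and Z = 1 is ²H — a deuteron.

deuteron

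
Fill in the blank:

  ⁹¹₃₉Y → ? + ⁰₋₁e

Conserve mass number: 91 = A + 0, so A = 91.
Conserve atomic number: 39 = Z − 1, so Z = 40.
Z = 40 is zirconium, so the species is ⁹¹₄₀Zr.

Zr-91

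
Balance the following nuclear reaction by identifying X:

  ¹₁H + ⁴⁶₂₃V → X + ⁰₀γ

Conserve mass number: 1 + 46 = A + 0, so A = 47.
Conserve atomic number: 1 + 23 = Z + 0, so Z = 24.
Z = 24 is chromium, so the species is ⁴⁷₂₄Cr.

Cr-47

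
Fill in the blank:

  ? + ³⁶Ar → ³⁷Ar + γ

Conserve mass number: A + 36 = 37 + 0, so A = 1.
Conserve atomic number: Z + 18 = 18 + 0, so Z = 0.
A = 1 and Z = 0 is ¹n — a neutron.

neutron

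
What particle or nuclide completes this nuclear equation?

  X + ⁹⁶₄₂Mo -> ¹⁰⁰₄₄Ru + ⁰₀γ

Conserve mass number: A + 96 = 100 + 0, so A = 4.
Conserve atomic number: Z + 42 = 44 + 0, so Z = 2.
A = 4 and Z = 2 is ⁴₂He — an alpha particle.

alpha particle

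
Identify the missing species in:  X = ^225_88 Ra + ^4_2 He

Th-229

Conserve mass number: A = 225 + 4, so A = 229.
Conserve atomic number: Z = 88 + 2, so Z = 90.
Z = 90 is thorium, so the species is ^229_90 Th.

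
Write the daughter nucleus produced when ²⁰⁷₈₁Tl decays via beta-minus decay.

Beta-minus decay: mass number changes by +0, atomic number by +1.
A: 207 = 207; Z: 81 + 1 = 82.
Z = 82 is lead, so the daughter is ²⁰⁷₈₂Pb.

Pb-207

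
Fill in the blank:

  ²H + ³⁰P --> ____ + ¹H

P-31

Conserve mass number: 2 + 30 = A + 1, so A = 31.
Conserve atomic number: 1 + 15 = Z + 1, so Z = 15.
Z = 15 is phosphorus, so the species is ³¹P.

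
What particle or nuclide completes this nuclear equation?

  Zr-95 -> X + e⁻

Conserve mass number: 95 = A + 0, so A = 95.
Conserve atomic number: 40 = Z − 1, so Z = 41.
Z = 41 is niobium, so the species is Nb-95.

Nb-95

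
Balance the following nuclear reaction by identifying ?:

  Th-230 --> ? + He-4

Ra-226

Conserve mass number: 230 = A + 4, so A = 226.
Conserve atomic number: 90 = Z + 2, so Z = 88.
Z = 88 is radium, so the species is Ra-226.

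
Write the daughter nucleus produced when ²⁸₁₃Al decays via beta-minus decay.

Si-28

Beta-minus decay: mass number changes by +0, atomic number by +1.
A: 28 = 28; Z: 13 + 1 = 14.
Z = 14 is silicon, so the daughter is ²⁸₁₄Si.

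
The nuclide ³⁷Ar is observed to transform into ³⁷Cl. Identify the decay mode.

ΔA = 37 − 37 = 0; ΔZ = 17 − 18 = -1.
A is unchanged and Z drops by 1 — a proton has become a neutron (β⁺ emission or electron capture).

beta-plus decay or electron capture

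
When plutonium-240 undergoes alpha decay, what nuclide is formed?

Alpha decay: mass number changes by -4, atomic number by -2.
A: 240 − 4 = 236; Z: 94 − 2 = 92.
Z = 92 is uranium, so the daughter is uranium-236.

U-236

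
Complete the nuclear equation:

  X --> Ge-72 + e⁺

Conserve mass number: A = 72 + 0, so A = 72.
Conserve atomic number: Z = 32 + 1, so Z = 33.
Z = 33 is arsenic, so the species is As-72.

As-72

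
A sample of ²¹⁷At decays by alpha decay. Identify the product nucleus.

Alpha decay: mass number changes by -4, atomic number by -2.
A: 217 − 4 = 213; Z: 85 − 2 = 83.
Z = 83 is bismuth, so the daughter is ²¹³Bi.

Bi-213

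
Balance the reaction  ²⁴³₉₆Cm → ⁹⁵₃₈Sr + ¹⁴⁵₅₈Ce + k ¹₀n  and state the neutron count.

Conserve mass number: 243 = 95 + 145 + k, so k = 243 − 240 = 3.
Check atomic number: 96 = 38 + 58 + 0 = 96. ✓

3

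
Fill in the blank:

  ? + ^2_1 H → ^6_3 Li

alpha particle

Conserve mass number: A + 2 = 6, so A = 4.
Conserve atomic number: Z + 1 = 3, so Z = 2.
A = 4 and Z = 2 is ^4_2 He — an alpha particle.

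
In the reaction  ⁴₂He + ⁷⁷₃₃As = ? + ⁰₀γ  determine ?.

Br-81

Conserve mass number: 4 + 77 = A + 0, so A = 81.
Conserve atomic number: 2 + 33 = Z + 0, so Z = 35.
Z = 35 is bromine, so the species is ⁸¹₃₅Br.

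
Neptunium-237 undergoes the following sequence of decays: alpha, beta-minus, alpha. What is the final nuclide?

Start: (A, Z) = (237, 93).
After α: (233, 91).
After β⁻: (233, 92).
After α: (229, 90).
Z = 90 is thorium.

Th-229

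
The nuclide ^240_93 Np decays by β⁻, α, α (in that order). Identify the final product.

Th-232

Start: (A, Z) = (240, 93).
After β⁻: (240, 94).
After α: (236, 92).
After α: (232, 90).
Z = 90 is thorium.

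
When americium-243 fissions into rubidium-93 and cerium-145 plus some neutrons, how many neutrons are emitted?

5

Conserve mass number: 243 = 93 + 145 + k, so k = 243 − 238 = 5.
Check atomic number: 95 = 37 + 58 + 0 = 95. ✓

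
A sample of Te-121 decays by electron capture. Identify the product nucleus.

Sb-121

Electron capture: mass number changes by +0, atomic number by -1.
A: 121 = 121; Z: 52 − 1 = 51.
Z = 51 is antimony, so the daughter is Sb-121.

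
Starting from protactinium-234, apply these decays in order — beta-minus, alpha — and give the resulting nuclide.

Th-230

Start: (A, Z) = (234, 91).
After β⁻: (234, 92).
After α: (230, 90).
Z = 90 is thorium.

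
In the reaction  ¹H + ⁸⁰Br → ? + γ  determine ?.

Kr-81

Conserve mass number: 1 + 80 = A + 0, so A = 81.
Conserve atomic number: 1 + 35 = Z + 0, so Z = 36.
Z = 36 is krypton, so the species is ⁸¹Kr.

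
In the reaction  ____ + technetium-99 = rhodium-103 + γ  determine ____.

Conserve mass number: A + 99 = 103 + 0, so A = 4.
Conserve atomic number: Z + 43 = 45 + 0, so Z = 2.
A = 4 and Z = 2 is helium-4 — an alpha particle.

alpha particle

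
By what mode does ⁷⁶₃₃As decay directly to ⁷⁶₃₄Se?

beta-minus decay

ΔA = 76 − 76 = 0; ΔZ = 34 − 33 = +1.
A is unchanged and Z rises by 1 — a neutron has become a proton (β⁻ decay).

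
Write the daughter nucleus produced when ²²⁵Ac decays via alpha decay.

Alpha decay: mass number changes by -4, atomic number by -2.
A: 225 − 4 = 221; Z: 89 − 2 = 87.
Z = 87 is francium, so the daughter is ²²¹Fr.

Fr-221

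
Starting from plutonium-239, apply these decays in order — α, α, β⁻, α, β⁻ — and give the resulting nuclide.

Start: (A, Z) = (239, 94).
After α: (235, 92).
After α: (231, 90).
After β⁻: (231, 91).
After α: (227, 89).
After β⁻: (227, 90).
Z = 90 is thorium.

Th-227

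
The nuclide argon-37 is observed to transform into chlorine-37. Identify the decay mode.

beta-plus decay or electron capture

ΔA = 37 − 37 = 0; ΔZ = 17 − 18 = -1.
A is unchanged and Z drops by 1 — a proton has become a neutron (β⁺ emission or electron capture).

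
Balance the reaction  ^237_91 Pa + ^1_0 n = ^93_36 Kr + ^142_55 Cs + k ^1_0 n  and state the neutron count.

3

Conserve mass number: 238 = 93 + 142 + k, so k = 238 − 235 = 3.
Check atomic number: 91 = 36 + 55 + 0 = 91. ✓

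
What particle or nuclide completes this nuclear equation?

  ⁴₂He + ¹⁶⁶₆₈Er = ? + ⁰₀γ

Conserve mass number: 4 + 166 = A + 0, so A = 170.
Conserve atomic number: 2 + 68 = Z + 0, so Z = 70.
Z = 70 is ytterbium, so the species is ¹⁷⁰₇₀Yb.

Yb-170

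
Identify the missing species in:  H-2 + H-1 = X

He-3

Conserve mass number: 2 + 1 = A, so A = 3.
Conserve atomic number: 1 + 1 = Z, so Z = 2.
Z = 2 is helium, so the species is He-3.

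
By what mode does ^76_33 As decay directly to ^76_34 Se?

beta-minus decay

ΔA = 76 − 76 = 0; ΔZ = 34 − 33 = +1.
A is unchanged and Z rises by 1 — a neutron has become a proton (β⁻ decay).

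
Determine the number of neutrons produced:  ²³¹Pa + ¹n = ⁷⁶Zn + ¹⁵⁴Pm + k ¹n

2

Conserve mass number: 232 = 76 + 154 + k, so k = 232 − 230 = 2.
Check atomic number: 91 = 30 + 61 + 0 = 91. ✓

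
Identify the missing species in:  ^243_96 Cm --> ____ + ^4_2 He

Pu-239

Conserve mass number: 243 = A + 4, so A = 239.
Conserve atomic number: 96 = Z + 2, so Z = 94.
Z = 94 is plutonium, so the species is ^239_94 Pu.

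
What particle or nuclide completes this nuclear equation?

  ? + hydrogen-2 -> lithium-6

alpha particle

Conserve mass number: A + 2 = 6, so A = 4.
Conserve atomic number: Z + 1 = 3, so Z = 2.
A = 4 and Z = 2 is helium-4 — an alpha particle.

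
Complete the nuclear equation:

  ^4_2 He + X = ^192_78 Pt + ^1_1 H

Ir-189

Conserve mass number: 4 + A = 192 + 1, so A = 189.
Conserve atomic number: 2 + Z = 78 + 1, so Z = 77.
Z = 77 is iridium, so the species is ^189_77 Ir.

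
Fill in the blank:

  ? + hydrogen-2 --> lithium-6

alpha particle

Conserve mass number: A + 2 = 6, so A = 4.
Conserve atomic number: Z + 1 = 3, so Z = 2.
A = 4 and Z = 2 is helium-4 — an alpha particle.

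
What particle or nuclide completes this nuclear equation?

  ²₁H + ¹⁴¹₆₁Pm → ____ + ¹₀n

Conserve mass number: 2 + 141 = A + 1, so A = 142.
Conserve atomic number: 1 + 61 = Z + 0, so Z = 62.
Z = 62 is samarium, so the species is ¹⁴²₆₂Sm.

Sm-142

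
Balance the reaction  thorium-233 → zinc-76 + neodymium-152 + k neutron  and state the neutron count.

Conserve mass number: 233 = 76 + 152 + k, so k = 233 − 228 = 5.
Check atomic number: 90 = 30 + 60 + 0 = 90. ✓

5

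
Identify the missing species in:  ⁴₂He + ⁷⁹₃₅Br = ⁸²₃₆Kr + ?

proton

Conserve mass number: 4 + 79 = 82 + A, so A = 1.
Conserve atomic number: 2 + 35 = 36 + Z, so Z = 1.
A = 1 and Z = 1 is ¹₁H — a proton.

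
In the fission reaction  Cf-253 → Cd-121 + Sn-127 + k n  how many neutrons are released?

Conserve mass number: 253 = 121 + 127 + k, so k = 253 − 248 = 5.
Check atomic number: 98 = 48 + 50 + 0 = 98. ✓

5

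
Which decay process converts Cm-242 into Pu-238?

alpha decay

ΔA = 238 − 242 = -4; ΔZ = 94 − 96 = -2.
A drops by 4 and Z drops by 2 — the signature of alpha emission.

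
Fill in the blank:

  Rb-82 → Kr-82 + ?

positron

Conserve mass number: 82 = 82 + A, so A = 0.
Conserve atomic number: 37 = 36 + Z, so Z = 1.
A = 0 and Z = 1 is e⁺ — a positron.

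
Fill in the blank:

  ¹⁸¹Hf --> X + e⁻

Ta-181

Conserve mass number: 181 = A + 0, so A = 181.
Conserve atomic number: 72 = Z − 1, so Z = 73.
Z = 73 is tantalum, so the species is ¹⁸¹Ta.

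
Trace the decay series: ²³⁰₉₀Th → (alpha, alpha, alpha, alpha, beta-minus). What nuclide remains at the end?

Bi-214

Start: (A, Z) = (230, 90).
After α: (226, 88).
After α: (222, 86).
After α: (218, 84).
After α: (214, 82).
After β⁻: (214, 83).
Z = 83 is bismuth.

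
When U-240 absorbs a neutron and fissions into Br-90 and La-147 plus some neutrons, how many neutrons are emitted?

Conserve mass number: 241 = 90 + 147 + k, so k = 241 − 237 = 4.
Check atomic number: 92 = 35 + 57 + 0 = 92. ✓

4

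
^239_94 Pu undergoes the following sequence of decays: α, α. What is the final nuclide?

Th-231

Start: (A, Z) = (239, 94).
After α: (235, 92).
After α: (231, 90).
Z = 90 is thorium.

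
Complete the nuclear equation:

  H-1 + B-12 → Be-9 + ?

alpha particle

Conserve mass number: 1 + 12 = 9 + A, so A = 4.
Conserve atomic number: 1 + 5 = 4 + Z, so Z = 2.
A = 4 and Z = 2 is He-4 — an alpha particle.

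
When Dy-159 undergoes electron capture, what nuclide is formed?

Electron capture: mass number changes by +0, atomic number by -1.
A: 159 = 159; Z: 66 − 1 = 65.
Z = 65 is terbium, so the daughter is Tb-159.

Tb-159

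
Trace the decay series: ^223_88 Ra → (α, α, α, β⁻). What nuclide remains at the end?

Start: (A, Z) = (223, 88).
After α: (219, 86).
After α: (215, 84).
After α: (211, 82).
After β⁻: (211, 83).
Z = 83 is bismuth.

Bi-211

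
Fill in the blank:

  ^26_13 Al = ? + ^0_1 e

Mg-26

Conserve mass number: 26 = A + 0, so A = 26.
Conserve atomic number: 13 = Z + 1, so Z = 12.
Z = 12 is magnesium, so the species is ^26_12 Mg.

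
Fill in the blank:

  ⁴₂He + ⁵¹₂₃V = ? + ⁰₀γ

Mn-55

Conserve mass number: 4 + 51 = A + 0, so A = 55.
Conserve atomic number: 2 + 23 = Z + 0, so Z = 25.
Z = 25 is manganese, so the species is ⁵⁵₂₅Mn.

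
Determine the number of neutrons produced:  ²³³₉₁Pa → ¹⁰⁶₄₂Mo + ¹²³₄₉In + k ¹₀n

4

Conserve mass number: 233 = 106 + 123 + k, so k = 233 − 229 = 4.
Check atomic number: 91 = 42 + 49 + 0 = 91. ✓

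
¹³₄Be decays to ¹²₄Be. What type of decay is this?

neutron emission

ΔA = 12 − 13 = -1; ΔZ = 4 − 4 = +0.
A drops by 1 with Z unchanged — a neutron was emitted.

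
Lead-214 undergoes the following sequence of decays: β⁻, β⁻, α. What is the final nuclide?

Start: (A, Z) = (214, 82).
After β⁻: (214, 83).
After β⁻: (214, 84).
After α: (210, 82).
Z = 82 is lead.

Pb-210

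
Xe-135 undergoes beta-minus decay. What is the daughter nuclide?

Cs-135

Beta-minus decay: mass number changes by +0, atomic number by +1.
A: 135 = 135; Z: 54 + 1 = 55.
Z = 55 is caesium, so the daughter is Cs-135.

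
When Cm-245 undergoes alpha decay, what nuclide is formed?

Pu-241

Alpha decay: mass number changes by -4, atomic number by -2.
A: 245 − 4 = 241; Z: 96 − 2 = 94.
Z = 94 is plutonium, so the daughter is Pu-241.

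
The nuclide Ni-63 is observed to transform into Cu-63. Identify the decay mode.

beta-minus decay

ΔA = 63 − 63 = 0; ΔZ = 29 − 28 = +1.
A is unchanged and Z rises by 1 — a neutron has become a proton (β⁻ decay).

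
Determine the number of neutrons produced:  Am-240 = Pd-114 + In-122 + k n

4

Conserve mass number: 240 = 114 + 122 + k, so k = 240 − 236 = 4.
Check atomic number: 95 = 46 + 49 + 0 = 95. ✓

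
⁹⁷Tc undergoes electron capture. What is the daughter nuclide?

Mo-97

Electron capture: mass number changes by +0, atomic number by -1.
A: 97 = 97; Z: 43 − 1 = 42.
Z = 42 is molybdenum, so the daughter is ⁹⁷Mo.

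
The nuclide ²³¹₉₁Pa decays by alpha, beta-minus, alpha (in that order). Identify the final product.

Start: (A, Z) = (231, 91).
After α: (227, 89).
After β⁻: (227, 90).
After α: (223, 88).
Z = 88 is radium.

Ra-223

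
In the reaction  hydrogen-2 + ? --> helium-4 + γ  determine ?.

Conserve mass number: 2 + A = 4 + 0, so A = 2.
Conserve atomic number: 1 + Z = 2 + 0, so Z = 1.
A = 2 and Z = 1 is hydrogen-2 — a deuteron.

deuteron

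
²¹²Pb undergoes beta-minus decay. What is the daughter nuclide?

Bi-212

Beta-minus decay: mass number changes by +0, atomic number by +1.
A: 212 = 212; Z: 82 + 1 = 83.
Z = 83 is bismuth, so the daughter is ²¹²Bi.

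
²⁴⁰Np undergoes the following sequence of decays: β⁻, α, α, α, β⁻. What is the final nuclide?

Ac-228

Start: (A, Z) = (240, 93).
After β⁻: (240, 94).
After α: (236, 92).
After α: (232, 90).
After α: (228, 88).
After β⁻: (228, 89).
Z = 89 is actinium.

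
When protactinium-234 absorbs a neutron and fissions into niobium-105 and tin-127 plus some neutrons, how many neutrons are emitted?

3

Conserve mass number: 235 = 105 + 127 + k, so k = 235 − 232 = 3.
Check atomic number: 91 = 41 + 50 + 0 = 91. ✓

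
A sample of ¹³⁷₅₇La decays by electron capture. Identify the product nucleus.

Electron capture: mass number changes by +0, atomic number by -1.
A: 137 = 137; Z: 57 − 1 = 56.
Z = 56 is barium, so the daughter is ¹³⁷₅₆Ba.

Ba-137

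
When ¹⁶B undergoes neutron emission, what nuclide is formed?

B-15

Neutron emission: mass number changes by -1, atomic number by +0.
A: 16 − 1 = 15; Z: 5 = 5.
Z = 5 is boron, so the daughter is ¹⁵B.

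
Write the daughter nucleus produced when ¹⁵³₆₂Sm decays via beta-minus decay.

Beta-minus decay: mass number changes by +0, atomic number by +1.
A: 153 = 153; Z: 62 + 1 = 63.
Z = 63 is europium, so the daughter is ¹⁵³₆₃Eu.

Eu-153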